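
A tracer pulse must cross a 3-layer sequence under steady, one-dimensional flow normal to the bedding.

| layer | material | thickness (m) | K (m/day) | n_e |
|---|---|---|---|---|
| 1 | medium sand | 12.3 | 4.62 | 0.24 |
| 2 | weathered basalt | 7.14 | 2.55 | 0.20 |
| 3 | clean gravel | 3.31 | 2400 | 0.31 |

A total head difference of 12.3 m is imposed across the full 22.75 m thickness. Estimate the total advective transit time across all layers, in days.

With flow normal to the layers, continuity requires the same specific discharge q through every layer.
Σ(b_i/K_i) = 12.3/4.62 + 7.14/2.55 + 3.31/2400 = 5.464 d.
q = Δh / Σ(b_i/K_i) = 12.3 / 5.464 = 2.251 m/day.
In each layer the seepage velocity is v_i = q/n_i, so the layer transit time is t_i = b_i·n_i / q:
  layer 1 (medium sand): t_1 = 12.3 × 0.24 / 2.251 = 1.311 d
  layer 2 (weathered basalt): t_2 = 7.14 × 0.20 / 2.251 = 0.6343 d
  layer 3 (clean gravel): t_3 = 3.31 × 0.31 / 2.251 = 0.4558 d
Total t = Σ t_i = 2.401 days.

2.40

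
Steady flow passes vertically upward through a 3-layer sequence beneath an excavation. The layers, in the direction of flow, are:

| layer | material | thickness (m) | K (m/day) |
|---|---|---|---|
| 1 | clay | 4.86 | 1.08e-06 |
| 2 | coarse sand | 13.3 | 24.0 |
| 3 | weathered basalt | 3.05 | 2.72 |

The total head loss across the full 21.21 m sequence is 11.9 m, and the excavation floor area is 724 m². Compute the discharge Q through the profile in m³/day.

0.00191

Flow is perpendicular to layering, so the layers act in series and the equivalent K is the thickness-weighted harmonic mean.
Total thickness L = 4.86 + 13.3 + 3.05 = 21.21 m.
Σ(b_i/K_i) = 4.86/1.08e-06 + 13.3/24.0 + 3.05/2.72 = 4.500e+06 d.
K_eq = L / Σ(b_i/K_i) = 21.21 / 4.500e+06 = 4.713e-06 m/day.
Q = K_eq · A · (Δh/L) = 4.713e-06 × 724 × (11.9/21.21) = 0.001915 m³/day.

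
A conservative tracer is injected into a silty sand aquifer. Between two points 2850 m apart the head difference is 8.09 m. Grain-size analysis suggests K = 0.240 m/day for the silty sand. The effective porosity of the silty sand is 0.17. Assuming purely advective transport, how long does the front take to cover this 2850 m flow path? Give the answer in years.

Hydraulic gradient i = Δh / L = 8.09 / 2850 = 0.002839.
Darcy flux q = K · i = 0.2400 × 0.002839 = 0.0006813 m/day.
Seepage velocity v = q / n_e = 0.0006813 / 0.17 = 0.004007 m/day.
Travel time t = L / v = 2850 / 0.004007 = 7.112e+05 days = 1947 years.

1950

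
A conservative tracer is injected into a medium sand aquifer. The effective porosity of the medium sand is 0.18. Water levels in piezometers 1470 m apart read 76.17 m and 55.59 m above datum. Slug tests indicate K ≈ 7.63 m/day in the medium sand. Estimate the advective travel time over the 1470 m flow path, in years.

6.78

Hydraulic gradient i = (76.17 − 55.59) / 1470 = 20.58 / 1470 = 0.01400.
Darcy flux q = K · i = 7.630 × 0.01400 = 0.1068 m/day.
Seepage velocity v = q / n_e = 0.1068 / 0.18 = 0.5934 m/day.
Travel time t = L / v = 1470 / 0.5934 = 2477 days = 6.782 years.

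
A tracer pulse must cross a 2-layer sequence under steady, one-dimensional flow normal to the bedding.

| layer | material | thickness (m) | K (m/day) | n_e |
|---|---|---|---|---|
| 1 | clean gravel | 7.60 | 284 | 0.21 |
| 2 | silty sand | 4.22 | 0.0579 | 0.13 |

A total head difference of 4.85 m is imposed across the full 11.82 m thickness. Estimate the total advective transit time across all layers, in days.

32.2

With flow normal to the layers, continuity requires the same specific discharge q through every layer.
Σ(b_i/K_i) = 7.60/284 + 4.22/0.0579 = 72.91 d.
q = Δh / Σ(b_i/K_i) = 4.85 / 72.91 = 0.06652 m/day.
In each layer the seepage velocity is v_i = q/n_i, so the layer transit time is t_i = b_i·n_i / q:
  layer 1 (clean gravel): t_1 = 7.60 × 0.21 / 0.06652 = 23.99 d
  layer 2 (silty sand): t_2 = 4.22 × 0.13 / 0.06652 = 8.247 d
Total t = Σ t_i = 32.24 days.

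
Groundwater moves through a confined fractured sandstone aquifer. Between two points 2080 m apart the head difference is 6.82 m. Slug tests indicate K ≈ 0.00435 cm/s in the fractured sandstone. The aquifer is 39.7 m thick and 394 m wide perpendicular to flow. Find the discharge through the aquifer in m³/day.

193

Convert K: 0.00435 cm/s × 864 = 3.758 m/day.
Cross-sectional area A = 394 × 39.7 = 15642 m².
Hydraulic gradient i = Δh / L = 6.82 / 2080 = 0.003279.
Darcy's law: Q = K · A · i = 3.758 × 15642 × 0.003279 = 192.8 m³/day.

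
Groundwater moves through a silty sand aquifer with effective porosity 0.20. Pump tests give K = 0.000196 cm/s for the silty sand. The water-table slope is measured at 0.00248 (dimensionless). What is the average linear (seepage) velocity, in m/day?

Convert K: 0.000196 cm/s × 864 = 0.1693 m/day.
Hydraulic gradient i = 0.00248.
Darcy flux q = K · i = 0.1693 × 0.002480 = 0.0004200 m/day.
Seepage velocity v = q / n_e = 0.0004200 / 0.20 = 0.002100 m/day.

0.00210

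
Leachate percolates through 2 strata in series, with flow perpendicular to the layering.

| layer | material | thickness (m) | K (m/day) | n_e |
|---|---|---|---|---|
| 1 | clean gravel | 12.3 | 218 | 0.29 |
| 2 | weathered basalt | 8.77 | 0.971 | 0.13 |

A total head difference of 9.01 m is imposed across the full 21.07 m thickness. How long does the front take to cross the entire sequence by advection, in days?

With flow normal to the layers, continuity requires the same specific discharge q through every layer.
Σ(b_i/K_i) = 12.3/218 + 8.77/0.971 = 9.088 d.
q = Δh / Σ(b_i/K_i) = 9.01 / 9.088 = 0.9914 m/day.
In each layer the seepage velocity is v_i = q/n_i, so the layer transit time is t_i = b_i·n_i / q:
  layer 1 (clean gravel): t_1 = 12.3 × 0.29 / 0.9914 = 3.598 d
  layer 2 (weathered basalt): t_2 = 8.77 × 0.13 / 0.9914 = 1.150 d
Total t = Σ t_i = 4.748 days.

4.75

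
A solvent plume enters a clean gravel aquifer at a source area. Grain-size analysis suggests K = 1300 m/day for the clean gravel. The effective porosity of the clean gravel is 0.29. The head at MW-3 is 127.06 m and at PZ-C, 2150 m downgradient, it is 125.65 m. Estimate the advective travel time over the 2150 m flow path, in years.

2.00

Hydraulic gradient i = (127.06 − 125.65) / 2150 = 1.41 / 2150 = 0.0006558.
Darcy flux q = K · i = 1300 × 0.0006558 = 0.8526 m/day.
Seepage velocity v = q / n_e = 0.8526 / 0.29 = 2.940 m/day.
Travel time t = L / v = 2150 / 2.940 = 731.3 days = 2.002 years.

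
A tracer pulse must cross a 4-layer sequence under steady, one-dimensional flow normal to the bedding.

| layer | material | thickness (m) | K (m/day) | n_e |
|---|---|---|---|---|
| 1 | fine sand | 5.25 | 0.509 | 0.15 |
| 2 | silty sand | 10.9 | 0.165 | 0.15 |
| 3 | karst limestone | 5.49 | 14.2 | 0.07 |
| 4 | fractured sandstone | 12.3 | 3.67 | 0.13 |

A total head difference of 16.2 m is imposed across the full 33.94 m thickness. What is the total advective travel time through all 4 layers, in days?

With flow normal to the layers, continuity requires the same specific discharge q through every layer.
Σ(b_i/K_i) = 5.25/0.509 + 10.9/0.165 + 5.49/14.2 + 12.3/3.67 = 80.11 d.
q = Δh / Σ(b_i/K_i) = 16.2 / 80.11 = 0.2022 m/day.
In each layer the seepage velocity is v_i = q/n_i, so the layer transit time is t_i = b_i·n_i / q:
  layer 1 (fine sand): t_1 = 5.25 × 0.15 / 0.2022 = 3.894 d
  layer 2 (silty sand): t_2 = 10.9 × 0.15 / 0.2022 = 8.085 d
  layer 3 (karst limestone): t_3 = 5.49 × 0.07 / 0.2022 = 1.900 d
  layer 4 (fractured sandstone): t_4 = 12.3 × 0.13 / 0.2022 = 7.907 d
Total t = Σ t_i = 21.79 days.

21.8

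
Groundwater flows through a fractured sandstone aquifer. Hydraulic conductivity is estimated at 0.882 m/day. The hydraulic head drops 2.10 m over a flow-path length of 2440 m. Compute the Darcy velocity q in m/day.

0.000759

Hydraulic gradient i = Δh / L = 2.10 / 2440 = 0.0008607.
Specific discharge q = K · i = 0.8820 × 0.0008607 = 0.0007591 m/day.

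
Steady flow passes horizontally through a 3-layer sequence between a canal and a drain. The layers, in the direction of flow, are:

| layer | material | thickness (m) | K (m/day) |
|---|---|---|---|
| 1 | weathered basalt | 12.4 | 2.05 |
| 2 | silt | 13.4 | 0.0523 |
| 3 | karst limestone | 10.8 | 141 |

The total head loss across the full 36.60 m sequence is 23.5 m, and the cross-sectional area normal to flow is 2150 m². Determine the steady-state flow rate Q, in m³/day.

Flow is perpendicular to layering, so the layers act in series and the equivalent K is the thickness-weighted harmonic mean.
Total thickness L = 12.4 + 13.4 + 10.8 = 36.60 m.
Σ(b_i/K_i) = 12.4/2.05 + 13.4/0.0523 + 10.8/141 = 262.3 d.
K_eq = L / Σ(b_i/K_i) = 36.60 / 262.3 = 0.1395 m/day.
Q = K_eq · A · (Δh/L) = 0.1395 × 2150 × (23.5/36.60) = 192.6 m³/day.

193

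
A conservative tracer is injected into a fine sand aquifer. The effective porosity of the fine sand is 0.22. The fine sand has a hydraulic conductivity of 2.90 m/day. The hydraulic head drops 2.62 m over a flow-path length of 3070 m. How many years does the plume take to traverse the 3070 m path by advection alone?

Hydraulic gradient i = Δh / L = 2.62 / 3070 = 0.0008534.
Darcy flux q = K · i = 2.900 × 0.0008534 = 0.002475 m/day.
Seepage velocity v = q / n_e = 0.002475 / 0.22 = 0.01125 m/day.
Travel time t = L / v = 3070 / 0.01125 = 2.729e+05 days = 747.2 years.

747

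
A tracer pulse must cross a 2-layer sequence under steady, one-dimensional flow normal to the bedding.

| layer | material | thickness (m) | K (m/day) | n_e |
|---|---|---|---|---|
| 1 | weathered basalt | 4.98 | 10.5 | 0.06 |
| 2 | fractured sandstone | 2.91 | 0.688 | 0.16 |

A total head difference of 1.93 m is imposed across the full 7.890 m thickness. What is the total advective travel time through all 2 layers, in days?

With flow normal to the layers, continuity requires the same specific discharge q through every layer.
Σ(b_i/K_i) = 4.98/10.5 + 2.91/0.688 = 4.704 d.
q = Δh / Σ(b_i/K_i) = 1.93 / 4.704 = 0.4103 m/day.
In each layer the seepage velocity is v_i = q/n_i, so the layer transit time is t_i = b_i·n_i / q:
  layer 1 (weathered basalt): t_1 = 4.98 × 0.06 / 0.4103 = 0.7283 d
  layer 2 (fractured sandstone): t_2 = 2.91 × 0.16 / 0.4103 = 1.135 d
Total t = Σ t_i = 1.863 days.

1.86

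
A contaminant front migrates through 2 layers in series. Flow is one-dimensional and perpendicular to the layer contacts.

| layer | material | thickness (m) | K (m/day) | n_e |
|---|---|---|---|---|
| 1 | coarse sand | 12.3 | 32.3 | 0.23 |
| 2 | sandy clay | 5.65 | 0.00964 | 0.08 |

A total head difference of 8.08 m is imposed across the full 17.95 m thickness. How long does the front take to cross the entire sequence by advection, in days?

With flow normal to the layers, continuity requires the same specific discharge q through every layer.
Σ(b_i/K_i) = 12.3/32.3 + 5.65/0.00964 = 586.5 d.
q = Δh / Σ(b_i/K_i) = 8.08 / 586.5 = 0.01378 m/day.
In each layer the seepage velocity is v_i = q/n_i, so the layer transit time is t_i = b_i·n_i / q:
  layer 1 (coarse sand): t_1 = 12.3 × 0.23 / 0.01378 = 205.3 d
  layer 2 (sandy clay): t_2 = 5.65 × 0.08 / 0.01378 = 32.81 d
Total t = Σ t_i = 238.1 days.

238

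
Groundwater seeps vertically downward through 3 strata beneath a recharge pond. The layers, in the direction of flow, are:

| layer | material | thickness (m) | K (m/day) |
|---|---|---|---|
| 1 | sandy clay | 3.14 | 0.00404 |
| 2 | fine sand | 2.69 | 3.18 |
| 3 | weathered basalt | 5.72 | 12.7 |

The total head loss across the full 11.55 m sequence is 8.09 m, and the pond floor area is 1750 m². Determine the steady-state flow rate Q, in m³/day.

18.2

Flow is perpendicular to layering, so the layers act in series and the equivalent K is the thickness-weighted harmonic mean.
Total thickness L = 3.14 + 2.69 + 5.72 = 11.55 m.
Σ(b_i/K_i) = 3.14/0.00404 + 2.69/3.18 + 5.72/12.7 = 778.5 d.
K_eq = L / Σ(b_i/K_i) = 11.55 / 778.5 = 0.01484 m/day.
Q = K_eq · A · (Δh/L) = 0.01484 × 1750 × (8.09/11.55) = 18.19 m³/day.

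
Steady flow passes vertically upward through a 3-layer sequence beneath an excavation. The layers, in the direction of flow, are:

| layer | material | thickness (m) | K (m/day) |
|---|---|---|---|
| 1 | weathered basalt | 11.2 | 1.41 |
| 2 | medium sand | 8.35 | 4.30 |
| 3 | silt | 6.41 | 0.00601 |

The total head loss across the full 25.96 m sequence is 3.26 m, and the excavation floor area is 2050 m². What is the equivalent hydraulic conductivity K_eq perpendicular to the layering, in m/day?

Flow is perpendicular to layering, so the layers act in series and the equivalent K is the thickness-weighted harmonic mean.
Total thickness L = 11.2 + 8.35 + 6.41 = 25.96 m.
Σ(b_i/K_i) = 11.2/1.41 + 8.35/4.30 + 6.41/0.00601 = 1076 d.
K_eq = L / Σ(b_i/K_i) = 25.96 / 1076 = 0.02412 m/day.

0.0241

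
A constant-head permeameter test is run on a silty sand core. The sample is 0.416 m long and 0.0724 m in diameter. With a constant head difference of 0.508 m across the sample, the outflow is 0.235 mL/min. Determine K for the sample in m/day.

Cross-sectional area A = π·(d/2)² = π × (0.0724/2)² = 0.004117 m².
Convert discharge: 0.235 mL/min = 3.917e-09 m³/s.
Darcy's law rearranged: K = Q·L / (A·Δh) = 3.917e-09 × 0.416 / (0.004117 × 0.508) = 7.791e-07 m/s = 0.06731 m/day.

0.0673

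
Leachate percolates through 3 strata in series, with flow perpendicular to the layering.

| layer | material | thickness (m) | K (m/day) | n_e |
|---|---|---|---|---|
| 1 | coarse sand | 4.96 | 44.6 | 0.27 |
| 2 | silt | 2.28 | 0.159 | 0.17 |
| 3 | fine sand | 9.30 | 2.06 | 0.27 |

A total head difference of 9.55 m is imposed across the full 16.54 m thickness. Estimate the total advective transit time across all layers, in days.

8.42

With flow normal to the layers, continuity requires the same specific discharge q through every layer.
Σ(b_i/K_i) = 4.96/44.6 + 2.28/0.159 + 9.30/2.06 = 18.97 d.
q = Δh / Σ(b_i/K_i) = 9.55 / 18.97 = 0.5035 m/day.
In each layer the seepage velocity is v_i = q/n_i, so the layer transit time is t_i = b_i·n_i / q:
  layer 1 (coarse sand): t_1 = 4.96 × 0.27 / 0.5035 = 2.660 d
  layer 2 (silt): t_2 = 2.28 × 0.17 / 0.5035 = 0.7697 d
  layer 3 (fine sand): t_3 = 9.30 × 0.27 / 0.5035 = 4.987 d
Total t = Σ t_i = 8.416 days.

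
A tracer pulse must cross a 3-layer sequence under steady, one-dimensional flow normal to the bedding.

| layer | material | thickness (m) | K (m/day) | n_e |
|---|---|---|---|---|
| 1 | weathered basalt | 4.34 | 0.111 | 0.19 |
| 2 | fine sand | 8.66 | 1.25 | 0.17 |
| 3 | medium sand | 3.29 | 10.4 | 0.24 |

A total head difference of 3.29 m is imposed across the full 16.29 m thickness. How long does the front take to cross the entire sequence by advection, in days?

43.5

With flow normal to the layers, continuity requires the same specific discharge q through every layer.
Σ(b_i/K_i) = 4.34/0.111 + 8.66/1.25 + 3.29/10.4 = 46.34 d.
q = Δh / Σ(b_i/K_i) = 3.29 / 46.34 = 0.07099 m/day.
In each layer the seepage velocity is v_i = q/n_i, so the layer transit time is t_i = b_i·n_i / q:
  layer 1 (weathered basalt): t_1 = 4.34 × 0.19 / 0.07099 = 11.62 d
  layer 2 (fine sand): t_2 = 8.66 × 0.17 / 0.07099 = 20.74 d
  layer 3 (medium sand): t_3 = 3.29 × 0.24 / 0.07099 = 11.12 d
Total t = Σ t_i = 43.48 days.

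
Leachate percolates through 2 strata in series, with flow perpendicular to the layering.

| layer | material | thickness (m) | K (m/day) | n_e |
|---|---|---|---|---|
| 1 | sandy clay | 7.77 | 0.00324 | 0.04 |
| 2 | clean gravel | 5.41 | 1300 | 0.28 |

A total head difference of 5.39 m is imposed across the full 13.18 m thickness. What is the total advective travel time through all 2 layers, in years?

With flow normal to the layers, continuity requires the same specific discharge q through every layer.
Σ(b_i/K_i) = 7.77/0.00324 + 5.41/1300 = 2398 d.
q = Δh / Σ(b_i/K_i) = 5.39 / 2398 = 0.002248 m/day.
In each layer the seepage velocity is v_i = q/n_i, so the layer transit time is t_i = b_i·n_i / q:
  layer 1 (sandy clay): t_1 = 7.77 × 0.04 / 0.002248 = 138.3 d
  layer 2 (clean gravel): t_2 = 5.41 × 0.28 / 0.002248 = 674.0 d
Total t = Σ t_i = 812.3 days = 2.224 years.

2.22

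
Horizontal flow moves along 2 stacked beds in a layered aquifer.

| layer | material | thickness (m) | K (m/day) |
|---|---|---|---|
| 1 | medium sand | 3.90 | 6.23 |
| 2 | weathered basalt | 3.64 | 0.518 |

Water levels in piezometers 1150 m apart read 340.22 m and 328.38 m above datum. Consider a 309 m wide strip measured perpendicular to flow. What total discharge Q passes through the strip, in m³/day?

Flow is parallel to layering, so each bed carries its own Darcy discharge and the transmissivities add.
Σ(K_i·b_i) = 6.23×3.90 + 0.518×3.64 = 26.18 m²/day.
Hydraulic gradient i = (340.22 − 328.38) / 1150 = 11.84 / 1150 = 0.01030.
Q = Σ(K_i·b_i) · W · i = 26.18 × 309 × 0.01030 = 83.30 m³/day.

83.3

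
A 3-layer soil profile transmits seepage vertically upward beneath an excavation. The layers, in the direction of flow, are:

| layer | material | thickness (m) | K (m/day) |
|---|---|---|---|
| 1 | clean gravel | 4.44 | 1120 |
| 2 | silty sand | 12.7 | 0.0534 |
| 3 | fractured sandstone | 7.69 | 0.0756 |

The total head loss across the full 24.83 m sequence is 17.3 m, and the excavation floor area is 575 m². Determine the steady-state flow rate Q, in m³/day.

29.3

Flow is perpendicular to layering, so the layers act in series and the equivalent K is the thickness-weighted harmonic mean.
Total thickness L = 4.44 + 12.7 + 7.69 = 24.83 m.
Σ(b_i/K_i) = 4.44/1120 + 12.7/0.0534 + 7.69/0.0756 = 339.6 d.
K_eq = L / Σ(b_i/K_i) = 24.83 / 339.6 = 0.07313 m/day.
Q = K_eq · A · (Δh/L) = 0.07313 × 575 × (17.3/24.83) = 29.30 m³/day.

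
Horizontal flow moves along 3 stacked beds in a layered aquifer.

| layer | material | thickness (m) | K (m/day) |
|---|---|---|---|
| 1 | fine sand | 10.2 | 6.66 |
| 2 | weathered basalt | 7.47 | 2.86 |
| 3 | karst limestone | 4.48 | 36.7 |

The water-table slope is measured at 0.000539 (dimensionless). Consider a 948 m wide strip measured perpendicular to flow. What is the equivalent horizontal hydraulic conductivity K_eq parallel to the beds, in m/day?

11.5

Flow is parallel to layering, so each bed carries its own Darcy discharge and the transmissivities add.
Σ(K_i·b_i) = 6.66×10.2 + 2.86×7.47 + 36.7×4.48 = 253.7 m²/day.
Total thickness b = 22.15 m, so K_eq = Σ(K_i·b_i)/b = 11.45 m/day.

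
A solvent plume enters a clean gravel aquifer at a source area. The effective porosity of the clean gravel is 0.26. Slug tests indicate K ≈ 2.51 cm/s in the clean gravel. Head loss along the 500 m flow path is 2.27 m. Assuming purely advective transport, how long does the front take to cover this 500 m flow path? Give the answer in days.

13.2

Convert K: 2.51 cm/s × 864 = 2169 m/day.
Hydraulic gradient i = Δh / L = 2.27 / 500 = 0.004540.
Darcy flux q = K · i = 2169 × 0.004540 = 9.846 m/day.
Seepage velocity v = q / n_e = 9.846 / 0.26 = 37.87 m/day.
Travel time t = L / v = 500 / 37.87 = 13.20 days.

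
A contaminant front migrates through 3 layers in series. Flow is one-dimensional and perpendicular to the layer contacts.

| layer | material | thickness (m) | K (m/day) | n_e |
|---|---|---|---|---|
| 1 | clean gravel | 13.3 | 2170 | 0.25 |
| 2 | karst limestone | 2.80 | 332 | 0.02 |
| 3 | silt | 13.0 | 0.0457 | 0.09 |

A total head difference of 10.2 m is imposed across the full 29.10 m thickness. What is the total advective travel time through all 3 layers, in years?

With flow normal to the layers, continuity requires the same specific discharge q through every layer.
Σ(b_i/K_i) = 13.3/2170 + 2.80/332 + 13.0/0.0457 = 284.5 d.
q = Δh / Σ(b_i/K_i) = 10.2 / 284.5 = 0.03586 m/day.
In each layer the seepage velocity is v_i = q/n_i, so the layer transit time is t_i = b_i·n_i / q:
  layer 1 (clean gravel): t_1 = 13.3 × 0.25 / 0.03586 = 92.73 d
  layer 2 (karst limestone): t_2 = 2.80 × 0.02 / 0.03586 = 1.562 d
  layer 3 (silt): t_3 = 13.0 × 0.09 / 0.03586 = 32.63 d
Total t = Σ t_i = 126.9 days = 0.3475 years.

0.348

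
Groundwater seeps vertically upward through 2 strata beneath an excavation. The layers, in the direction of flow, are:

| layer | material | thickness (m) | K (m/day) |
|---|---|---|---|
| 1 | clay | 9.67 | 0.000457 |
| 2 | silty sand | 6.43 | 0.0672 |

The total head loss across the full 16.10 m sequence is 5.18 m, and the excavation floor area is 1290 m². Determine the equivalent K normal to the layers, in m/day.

Flow is perpendicular to layering, so the layers act in series and the equivalent K is the thickness-weighted harmonic mean.
Total thickness L = 9.67 + 6.43 = 16.10 m.
Σ(b_i/K_i) = 9.67/0.000457 + 6.43/0.0672 = 21255 d.
K_eq = L / Σ(b_i/K_i) = 16.10 / 21255 = 0.0007575 m/day.

0.000757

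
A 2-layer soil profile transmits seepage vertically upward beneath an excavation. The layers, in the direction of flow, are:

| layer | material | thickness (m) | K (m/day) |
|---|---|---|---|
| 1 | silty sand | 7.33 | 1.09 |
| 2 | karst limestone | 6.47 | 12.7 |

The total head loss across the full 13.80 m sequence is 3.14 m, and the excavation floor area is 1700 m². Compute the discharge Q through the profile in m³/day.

738

Flow is perpendicular to layering, so the layers act in series and the equivalent K is the thickness-weighted harmonic mean.
Total thickness L = 7.33 + 6.47 = 13.80 m.
Σ(b_i/K_i) = 7.33/1.09 + 6.47/12.7 = 7.234 d.
K_eq = L / Σ(b_i/K_i) = 13.80 / 7.234 = 1.908 m/day.
Q = K_eq · A · (Δh/L) = 1.908 × 1700 × (3.14/13.80) = 737.9 m³/day.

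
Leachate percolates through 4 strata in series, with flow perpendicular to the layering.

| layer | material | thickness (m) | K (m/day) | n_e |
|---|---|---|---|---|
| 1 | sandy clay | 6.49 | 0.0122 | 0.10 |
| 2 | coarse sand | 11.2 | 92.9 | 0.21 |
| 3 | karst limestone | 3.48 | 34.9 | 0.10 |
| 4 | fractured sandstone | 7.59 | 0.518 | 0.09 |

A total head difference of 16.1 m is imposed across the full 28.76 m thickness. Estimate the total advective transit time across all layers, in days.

137

With flow normal to the layers, continuity requires the same specific discharge q through every layer.
Σ(b_i/K_i) = 6.49/0.0122 + 11.2/92.9 + 3.48/34.9 + 7.59/0.518 = 546.8 d.
q = Δh / Σ(b_i/K_i) = 16.1 / 546.8 = 0.02944 m/day.
In each layer the seepage velocity is v_i = q/n_i, so the layer transit time is t_i = b_i·n_i / q:
  layer 1 (sandy clay): t_1 = 6.49 × 0.10 / 0.02944 = 22.04 d
  layer 2 (coarse sand): t_2 = 11.2 × 0.21 / 0.02944 = 79.89 d
  layer 3 (karst limestone): t_3 = 3.48 × 0.10 / 0.02944 = 11.82 d
  layer 4 (fractured sandstone): t_4 = 7.59 × 0.09 / 0.02944 = 23.20 d
Total t = Σ t_i = 137.0 days.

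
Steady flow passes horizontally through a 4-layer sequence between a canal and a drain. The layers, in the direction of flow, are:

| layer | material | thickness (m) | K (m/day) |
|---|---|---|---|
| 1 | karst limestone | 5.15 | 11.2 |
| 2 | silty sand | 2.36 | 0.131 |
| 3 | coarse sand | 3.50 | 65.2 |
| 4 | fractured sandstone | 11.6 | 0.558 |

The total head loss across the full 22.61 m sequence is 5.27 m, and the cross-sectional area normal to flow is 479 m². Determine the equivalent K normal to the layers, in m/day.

0.575

Flow is perpendicular to layering, so the layers act in series and the equivalent K is the thickness-weighted harmonic mean.
Total thickness L = 5.15 + 2.36 + 3.50 + 11.6 = 22.61 m.
Σ(b_i/K_i) = 5.15/11.2 + 2.36/0.131 + 3.50/65.2 + 11.6/0.558 = 39.32 d.
K_eq = L / Σ(b_i/K_i) = 22.61 / 39.32 = 0.5751 m/day.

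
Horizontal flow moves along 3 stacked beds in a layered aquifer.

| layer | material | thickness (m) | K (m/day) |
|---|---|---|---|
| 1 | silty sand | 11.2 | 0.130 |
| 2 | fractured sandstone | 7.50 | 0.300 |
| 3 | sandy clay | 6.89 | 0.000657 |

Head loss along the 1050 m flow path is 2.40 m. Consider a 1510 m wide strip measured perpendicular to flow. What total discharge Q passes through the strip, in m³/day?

12.8

Flow is parallel to layering, so each bed carries its own Darcy discharge and the transmissivities add.
Σ(K_i·b_i) = 0.130×11.2 + 0.300×7.50 + 0.000657×6.89 = 3.711 m²/day.
Hydraulic gradient i = Δh / L = 2.40 / 1050 = 0.002286.
Q = Σ(K_i·b_i) · W · i = 3.711 × 1510 × 0.002286 = 12.81 m³/day.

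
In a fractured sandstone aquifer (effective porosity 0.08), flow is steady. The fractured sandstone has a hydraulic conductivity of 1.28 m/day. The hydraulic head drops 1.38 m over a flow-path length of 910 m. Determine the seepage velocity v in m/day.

0.0243

Hydraulic gradient i = Δh / L = 1.38 / 910 = 0.001516.
Darcy flux q = K · i = 1.280 × 0.001516 = 0.001941 m/day.
Seepage velocity v = q / n_e = 0.001941 / 0.08 = 0.02426 m/day.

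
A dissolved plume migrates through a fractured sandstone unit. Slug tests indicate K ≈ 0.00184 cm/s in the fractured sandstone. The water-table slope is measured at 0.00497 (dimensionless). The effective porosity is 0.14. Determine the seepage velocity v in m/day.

0.0564

Convert K: 0.00184 cm/s × 864 = 1.590 m/day.
Hydraulic gradient i = 0.00497.
Darcy flux q = K · i = 1.590 × 0.004970 = 0.007901 m/day.
Seepage velocity v = q / n_e = 0.007901 / 0.14 = 0.05644 m/day.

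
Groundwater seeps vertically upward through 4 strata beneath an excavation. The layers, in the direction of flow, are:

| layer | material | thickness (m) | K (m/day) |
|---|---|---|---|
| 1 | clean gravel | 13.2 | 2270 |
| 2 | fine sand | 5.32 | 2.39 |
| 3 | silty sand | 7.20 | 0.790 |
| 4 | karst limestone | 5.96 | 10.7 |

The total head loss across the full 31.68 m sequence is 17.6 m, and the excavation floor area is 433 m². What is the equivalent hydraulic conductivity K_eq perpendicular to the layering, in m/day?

2.66

Flow is perpendicular to layering, so the layers act in series and the equivalent K is the thickness-weighted harmonic mean.
Total thickness L = 13.2 + 5.32 + 7.20 + 5.96 = 31.68 m.
Σ(b_i/K_i) = 13.2/2270 + 5.32/2.39 + 7.20/0.790 + 5.96/10.7 = 11.90 d.
K_eq = L / Σ(b_i/K_i) = 31.68 / 11.90 = 2.662 m/day.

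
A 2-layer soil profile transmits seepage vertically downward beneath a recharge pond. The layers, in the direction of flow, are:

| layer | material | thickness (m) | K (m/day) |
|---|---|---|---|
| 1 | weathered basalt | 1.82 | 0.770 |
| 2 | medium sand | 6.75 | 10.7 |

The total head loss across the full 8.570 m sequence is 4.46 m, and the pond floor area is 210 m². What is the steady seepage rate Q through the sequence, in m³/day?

313

Flow is perpendicular to layering, so the layers act in series and the equivalent K is the thickness-weighted harmonic mean.
Total thickness L = 1.82 + 6.75 = 8.570 m.
Σ(b_i/K_i) = 1.82/0.770 + 6.75/10.7 = 2.994 d.
K_eq = L / Σ(b_i/K_i) = 8.570 / 2.994 = 2.862 m/day.
Q = K_eq · A · (Δh/L) = 2.862 × 210 × (4.46/8.570) = 312.8 m³/day.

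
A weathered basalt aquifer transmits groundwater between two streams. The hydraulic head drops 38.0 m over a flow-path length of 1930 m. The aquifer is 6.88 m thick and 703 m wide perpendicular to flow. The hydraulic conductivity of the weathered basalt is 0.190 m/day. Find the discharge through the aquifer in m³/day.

18.1

Cross-sectional area A = 703 × 6.88 = 4837 m².
Hydraulic gradient i = Δh / L = 38.0 / 1930 = 0.01969.
Darcy's law: Q = K · A · i = 0.1900 × 4837 × 0.01969 = 18.09 m³/day.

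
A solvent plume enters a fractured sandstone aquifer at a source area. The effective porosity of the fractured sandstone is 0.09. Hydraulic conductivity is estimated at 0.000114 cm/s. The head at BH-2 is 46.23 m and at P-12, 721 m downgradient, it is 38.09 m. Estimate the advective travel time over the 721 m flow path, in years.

Convert K: 0.000114 cm/s × 864 = 0.09850 m/day.
Hydraulic gradient i = (46.23 − 38.09) / 721 = 8.14 / 721 = 0.01129.
Darcy flux q = K · i = 0.09850 × 0.01129 = 0.001112 m/day.
Seepage velocity v = q / n_e = 0.001112 / 0.09 = 0.01236 m/day.
Travel time t = L / v = 721 / 0.01236 = 58354 days = 159.8 years.

160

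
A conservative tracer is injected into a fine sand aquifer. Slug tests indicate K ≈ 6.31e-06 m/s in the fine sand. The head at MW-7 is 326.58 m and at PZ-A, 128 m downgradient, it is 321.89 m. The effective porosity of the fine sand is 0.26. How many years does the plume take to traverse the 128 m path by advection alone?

Convert K: 6.31e-06 m/s × 86400 = 0.5452 m/day.
Hydraulic gradient i = (326.58 − 321.89) / 128 = 4.69 / 128 = 0.03664.
Darcy flux q = K · i = 0.5452 × 0.03664 = 0.01998 m/day.
Seepage velocity v = q / n_e = 0.01998 / 0.26 = 0.07683 m/day.
Travel time t = L / v = 128 / 0.07683 = 1666 days = 4.561 years.

4.56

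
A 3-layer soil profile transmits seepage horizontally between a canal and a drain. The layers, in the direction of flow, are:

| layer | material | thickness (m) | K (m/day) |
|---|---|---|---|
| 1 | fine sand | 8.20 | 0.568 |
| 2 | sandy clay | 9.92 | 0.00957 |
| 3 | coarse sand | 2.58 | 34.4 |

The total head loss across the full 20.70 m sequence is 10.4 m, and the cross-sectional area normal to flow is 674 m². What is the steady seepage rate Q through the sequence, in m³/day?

Flow is perpendicular to layering, so the layers act in series and the equivalent K is the thickness-weighted harmonic mean.
Total thickness L = 8.20 + 9.92 + 2.58 = 20.70 m.
Σ(b_i/K_i) = 8.20/0.568 + 9.92/0.00957 + 2.58/34.4 = 1051 d.
K_eq = L / Σ(b_i/K_i) = 20.70 / 1051 = 0.01969 m/day.
Q = K_eq · A · (Δh/L) = 0.01969 × 674 × (10.4/20.70) = 6.669 m³/day.

6.67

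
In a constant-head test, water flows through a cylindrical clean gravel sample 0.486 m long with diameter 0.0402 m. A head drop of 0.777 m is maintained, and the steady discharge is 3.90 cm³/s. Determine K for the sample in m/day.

166

Cross-sectional area A = π·(d/2)² = π × (0.0402/2)² = 0.001269 m².
Convert discharge: 3.90 cm³/s = 3.900e-06 m³/s.
Darcy's law rearranged: K = Q·L / (A·Δh) = 3.900e-06 × 0.486 / (0.001269 × 0.777) = 0.001922 m/s = 166.1 m/day.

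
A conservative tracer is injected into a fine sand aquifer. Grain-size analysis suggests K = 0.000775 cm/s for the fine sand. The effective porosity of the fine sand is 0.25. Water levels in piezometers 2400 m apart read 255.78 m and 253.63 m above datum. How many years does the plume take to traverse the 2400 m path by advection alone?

2740

Convert K: 0.000775 cm/s × 864 = 0.6696 m/day.
Hydraulic gradient i = (255.78 − 253.63) / 2400 = 2.15 / 2400 = 0.0008958.
Darcy flux q = K · i = 0.6696 × 0.0008958 = 0.0005999 m/day.
Seepage velocity v = q / n_e = 0.0005999 / 0.25 = 0.002399 m/day.
Travel time t = L / v = 2400 / 0.002399 = 1.000e+06 days = 2739 years.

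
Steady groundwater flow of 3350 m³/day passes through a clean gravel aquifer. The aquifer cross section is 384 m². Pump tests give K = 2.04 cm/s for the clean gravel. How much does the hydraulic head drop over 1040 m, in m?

Convert K: 2.04 cm/s × 864 = 1763 m/day.
From Q = K·A·i, i = Q / (K·A) = 3350 / (1763 × 384.0) = 0.004950.
Head loss Δh = i · L = 0.004950 × 1040 = 5.148 m.

5.15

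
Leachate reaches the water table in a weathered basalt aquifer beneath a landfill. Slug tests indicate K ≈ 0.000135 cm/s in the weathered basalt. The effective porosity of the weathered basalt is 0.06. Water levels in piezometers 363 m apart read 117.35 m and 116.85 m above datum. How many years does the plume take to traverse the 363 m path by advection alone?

Convert K: 0.000135 cm/s × 864 = 0.1166 m/day.
Hydraulic gradient i = (117.35 − 116.85) / 363 = 0.5 / 363 = 0.001377.
Darcy flux q = K · i = 0.1166 × 0.001377 = 0.0001607 m/day.
Seepage velocity v = q / n_e = 0.0001607 / 0.06 = 0.002678 m/day.
Travel time t = L / v = 363 / 0.002678 = 1.356e+05 days = 371.2 years.

371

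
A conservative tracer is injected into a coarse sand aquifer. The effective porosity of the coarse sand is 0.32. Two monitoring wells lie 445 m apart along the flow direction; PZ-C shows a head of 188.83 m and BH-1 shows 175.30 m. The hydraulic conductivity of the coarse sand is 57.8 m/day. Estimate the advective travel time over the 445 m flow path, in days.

Hydraulic gradient i = (188.83 − 175.30) / 445 = 13.53 / 445 = 0.03040.
Darcy flux q = K · i = 57.80 × 0.03040 = 1.757 m/day.
Seepage velocity v = q / n_e = 1.757 / 0.32 = 5.492 m/day.
Travel time t = L / v = 445 / 5.492 = 81.03 days.

81.0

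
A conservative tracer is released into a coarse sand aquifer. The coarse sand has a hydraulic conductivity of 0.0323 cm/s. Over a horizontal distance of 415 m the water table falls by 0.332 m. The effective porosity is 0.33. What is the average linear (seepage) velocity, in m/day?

Convert K: 0.0323 cm/s × 864 = 27.91 m/day.
Hydraulic gradient i = Δh / L = 0.332 / 415 = 0.0008000.
Darcy flux q = K · i = 27.91 × 0.0008000 = 0.02233 m/day.
Seepage velocity v = q / n_e = 0.02233 / 0.33 = 0.06765 m/day.

0.0677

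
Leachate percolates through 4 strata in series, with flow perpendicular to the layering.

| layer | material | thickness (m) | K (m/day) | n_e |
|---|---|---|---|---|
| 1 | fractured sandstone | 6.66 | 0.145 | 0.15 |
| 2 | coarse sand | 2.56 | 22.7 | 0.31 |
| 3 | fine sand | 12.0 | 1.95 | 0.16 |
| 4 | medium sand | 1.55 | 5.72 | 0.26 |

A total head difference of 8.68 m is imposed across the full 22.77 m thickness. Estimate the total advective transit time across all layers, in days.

With flow normal to the layers, continuity requires the same specific discharge q through every layer.
Σ(b_i/K_i) = 6.66/0.145 + 2.56/22.7 + 12.0/1.95 + 1.55/5.72 = 52.47 d.
q = Δh / Σ(b_i/K_i) = 8.68 / 52.47 = 0.1654 m/day.
In each layer the seepage velocity is v_i = q/n_i, so the layer transit time is t_i = b_i·n_i / q:
  layer 1 (fractured sandstone): t_1 = 6.66 × 0.15 / 0.1654 = 6.039 d
  layer 2 (coarse sand): t_2 = 2.56 × 0.31 / 0.1654 = 4.797 d
  layer 3 (fine sand): t_3 = 12.0 × 0.16 / 0.1654 = 11.61 d
  layer 4 (medium sand): t_4 = 1.55 × 0.26 / 0.1654 = 2.436 d
Total t = Σ t_i = 24.88 days.

24.9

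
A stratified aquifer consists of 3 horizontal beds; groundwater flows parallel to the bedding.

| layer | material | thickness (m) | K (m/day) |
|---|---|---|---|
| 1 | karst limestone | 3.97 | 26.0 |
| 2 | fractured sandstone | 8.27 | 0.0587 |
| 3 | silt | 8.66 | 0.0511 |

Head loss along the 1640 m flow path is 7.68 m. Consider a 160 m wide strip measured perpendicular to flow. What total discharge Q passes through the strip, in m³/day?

78.0

Flow is parallel to layering, so each bed carries its own Darcy discharge and the transmissivities add.
Σ(K_i·b_i) = 26.0×3.97 + 0.0587×8.27 + 0.0511×8.66 = 104.1 m²/day.
Hydraulic gradient i = Δh / L = 7.68 / 1640 = 0.004683.
Q = Σ(K_i·b_i) · W · i = 104.1 × 160 × 0.004683 = 78.03 m³/day.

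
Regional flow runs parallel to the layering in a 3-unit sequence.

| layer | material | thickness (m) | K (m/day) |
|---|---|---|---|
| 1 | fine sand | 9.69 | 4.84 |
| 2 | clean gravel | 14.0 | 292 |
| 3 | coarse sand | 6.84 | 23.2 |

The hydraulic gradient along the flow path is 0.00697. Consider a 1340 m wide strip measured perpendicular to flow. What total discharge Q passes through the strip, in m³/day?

40100

Flow is parallel to layering, so each bed carries its own Darcy discharge and the transmissivities add.
Σ(K_i·b_i) = 4.84×9.69 + 292×14.0 + 23.2×6.84 = 4294 m²/day.
Hydraulic gradient i = 0.00697.
Q = Σ(K_i·b_i) · W · i = 4294 × 1340 × 0.006970 = 40101 m³/day.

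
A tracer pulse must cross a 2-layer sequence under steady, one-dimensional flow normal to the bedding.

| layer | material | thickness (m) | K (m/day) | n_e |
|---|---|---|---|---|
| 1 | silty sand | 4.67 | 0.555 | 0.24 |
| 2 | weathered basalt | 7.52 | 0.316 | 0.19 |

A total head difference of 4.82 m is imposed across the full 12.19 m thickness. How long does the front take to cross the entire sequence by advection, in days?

17.0

With flow normal to the layers, continuity requires the same specific discharge q through every layer.
Σ(b_i/K_i) = 4.67/0.555 + 7.52/0.316 = 32.21 d.
q = Δh / Σ(b_i/K_i) = 4.82 / 32.21 = 0.1496 m/day.
In each layer the seepage velocity is v_i = q/n_i, so the layer transit time is t_i = b_i·n_i / q:
  layer 1 (silty sand): t_1 = 4.67 × 0.24 / 0.1496 = 7.490 d
  layer 2 (weathered basalt): t_2 = 7.52 × 0.19 / 0.1496 = 9.549 d
Total t = Σ t_i = 17.04 days.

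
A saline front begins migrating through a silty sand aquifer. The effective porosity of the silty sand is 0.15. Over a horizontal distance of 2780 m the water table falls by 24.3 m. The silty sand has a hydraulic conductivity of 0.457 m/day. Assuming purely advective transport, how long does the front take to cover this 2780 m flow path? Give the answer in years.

Hydraulic gradient i = Δh / L = 24.3 / 2780 = 0.008741.
Darcy flux q = K · i = 0.4570 × 0.008741 = 0.003995 m/day.
Seepage velocity v = q / n_e = 0.003995 / 0.15 = 0.02663 m/day.
Travel time t = L / v = 2780 / 0.02663 = 1.044e+05 days = 285.8 years.

286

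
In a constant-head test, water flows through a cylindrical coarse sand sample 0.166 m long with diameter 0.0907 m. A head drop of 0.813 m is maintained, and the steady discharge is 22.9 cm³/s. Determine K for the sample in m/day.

62.5

Cross-sectional area A = π·(d/2)² = π × (0.0907/2)² = 0.006461 m².
Convert discharge: 22.9 cm³/s = 2.290e-05 m³/s.
Darcy's law rearranged: K = Q·L / (A·Δh) = 2.290e-05 × 0.166 / (0.006461 × 0.813) = 0.0007237 m/s = 62.53 m/day.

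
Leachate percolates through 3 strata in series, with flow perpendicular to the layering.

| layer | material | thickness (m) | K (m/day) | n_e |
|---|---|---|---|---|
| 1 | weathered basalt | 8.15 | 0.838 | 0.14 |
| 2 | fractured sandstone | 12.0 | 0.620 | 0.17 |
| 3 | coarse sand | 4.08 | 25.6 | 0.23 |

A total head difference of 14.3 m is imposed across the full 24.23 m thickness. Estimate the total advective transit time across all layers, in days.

8.42

With flow normal to the layers, continuity requires the same specific discharge q through every layer.
Σ(b_i/K_i) = 8.15/0.838 + 12.0/0.620 + 4.08/25.6 = 29.24 d.
q = Δh / Σ(b_i/K_i) = 14.3 / 29.24 = 0.4891 m/day.
In each layer the seepage velocity is v_i = q/n_i, so the layer transit time is t_i = b_i·n_i / q:
  layer 1 (weathered basalt): t_1 = 8.15 × 0.14 / 0.4891 = 2.333 d
  layer 2 (fractured sandstone): t_2 = 12.0 × 0.17 / 0.4891 = 4.171 d
  layer 3 (coarse sand): t_3 = 4.08 × 0.23 / 0.4891 = 1.919 d
Total t = Σ t_i = 8.423 days.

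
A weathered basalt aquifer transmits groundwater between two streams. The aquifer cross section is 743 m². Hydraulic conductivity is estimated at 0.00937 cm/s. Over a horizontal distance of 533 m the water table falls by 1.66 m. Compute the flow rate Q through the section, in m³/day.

18.7

Convert K: 0.00937 cm/s × 864 = 8.096 m/day.
Hydraulic gradient i = Δh / L = 1.66 / 533 = 0.003114.
Darcy's law: Q = K · A · i = 8.096 × 743.0 × 0.003114 = 18.73 m³/day.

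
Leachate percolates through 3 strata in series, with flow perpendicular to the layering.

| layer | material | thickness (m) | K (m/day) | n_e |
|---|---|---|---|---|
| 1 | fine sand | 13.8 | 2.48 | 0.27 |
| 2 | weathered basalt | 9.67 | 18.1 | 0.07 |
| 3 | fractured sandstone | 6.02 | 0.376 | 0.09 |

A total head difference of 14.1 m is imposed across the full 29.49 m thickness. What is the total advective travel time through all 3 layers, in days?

With flow normal to the layers, continuity requires the same specific discharge q through every layer.
Σ(b_i/K_i) = 13.8/2.48 + 9.67/18.1 + 6.02/0.376 = 22.11 d.
q = Δh / Σ(b_i/K_i) = 14.1 / 22.11 = 0.6377 m/day.
In each layer the seepage velocity is v_i = q/n_i, so the layer transit time is t_i = b_i·n_i / q:
  layer 1 (fine sand): t_1 = 13.8 × 0.27 / 0.6377 = 5.843 d
  layer 2 (weathered basalt): t_2 = 9.67 × 0.07 / 0.6377 = 1.061 d
  layer 3 (fractured sandstone): t_3 = 6.02 × 0.09 / 0.6377 = 0.8496 d
Total t = Σ t_i = 7.754 days.

7.75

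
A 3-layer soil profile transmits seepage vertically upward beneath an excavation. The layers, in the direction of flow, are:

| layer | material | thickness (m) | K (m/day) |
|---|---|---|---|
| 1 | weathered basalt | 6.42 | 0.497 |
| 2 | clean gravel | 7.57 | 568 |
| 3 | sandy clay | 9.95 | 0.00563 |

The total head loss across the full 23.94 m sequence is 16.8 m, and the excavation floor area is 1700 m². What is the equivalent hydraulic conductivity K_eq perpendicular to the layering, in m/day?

Flow is perpendicular to layering, so the layers act in series and the equivalent K is the thickness-weighted harmonic mean.
Total thickness L = 6.42 + 7.57 + 9.95 = 23.94 m.
Σ(b_i/K_i) = 6.42/0.497 + 7.57/568 + 9.95/0.00563 = 1780 d.
K_eq = L / Σ(b_i/K_i) = 23.94 / 1780 = 0.01345 m/day.

0.0134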